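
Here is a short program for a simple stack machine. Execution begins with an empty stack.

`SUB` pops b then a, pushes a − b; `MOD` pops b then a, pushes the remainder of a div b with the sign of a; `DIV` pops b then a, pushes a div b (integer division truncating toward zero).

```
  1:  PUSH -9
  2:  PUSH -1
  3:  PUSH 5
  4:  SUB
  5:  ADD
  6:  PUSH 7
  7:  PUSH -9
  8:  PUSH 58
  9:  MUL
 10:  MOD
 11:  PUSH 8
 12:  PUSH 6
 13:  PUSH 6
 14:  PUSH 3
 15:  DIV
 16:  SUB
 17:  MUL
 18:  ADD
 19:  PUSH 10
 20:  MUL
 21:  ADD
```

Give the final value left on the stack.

PUSH -9 : -9
PUSH -1 : -9 -1
PUSH 5  : -9 -1 5
SUB     : -9 -6
ADD     : -15
PUSH 7  : -15 7
PUSH -9 : -15 7 -9
PUSH 58 : -15 7 -9 58
MUL     : -15 7 -522
MOD     : -15 7
PUSH 8  : -15 7 8
PUSH 6  : -15 7 8 6
PUSH 6  : -15 7 8 6 6
PUSH 3  : -15 7 8 6 6 3
DIV     : -15 7 8 6 2
SUB     : -15 7 8 4
MUL     : -15 7 32
ADD     : -15 39
PUSH 10 : -15 39 10
MUL     : -15 390
ADD     : 375

375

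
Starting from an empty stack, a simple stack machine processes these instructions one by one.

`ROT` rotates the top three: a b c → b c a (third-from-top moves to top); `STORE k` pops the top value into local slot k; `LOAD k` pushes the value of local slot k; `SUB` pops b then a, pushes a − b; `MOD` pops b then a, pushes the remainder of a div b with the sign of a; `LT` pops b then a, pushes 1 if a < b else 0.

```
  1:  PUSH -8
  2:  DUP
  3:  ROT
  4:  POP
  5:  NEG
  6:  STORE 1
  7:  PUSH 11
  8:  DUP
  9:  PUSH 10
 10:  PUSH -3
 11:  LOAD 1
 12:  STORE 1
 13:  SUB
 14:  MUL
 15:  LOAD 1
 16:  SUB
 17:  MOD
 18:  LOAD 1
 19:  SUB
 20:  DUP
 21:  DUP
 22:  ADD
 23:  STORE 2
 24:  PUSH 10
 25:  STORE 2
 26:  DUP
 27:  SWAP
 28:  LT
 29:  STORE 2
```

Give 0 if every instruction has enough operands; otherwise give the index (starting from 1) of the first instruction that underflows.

PUSH -8 : -8
DUP     : -8 -8
ROT  — needs 3 operands, stack has 2 → underflow

3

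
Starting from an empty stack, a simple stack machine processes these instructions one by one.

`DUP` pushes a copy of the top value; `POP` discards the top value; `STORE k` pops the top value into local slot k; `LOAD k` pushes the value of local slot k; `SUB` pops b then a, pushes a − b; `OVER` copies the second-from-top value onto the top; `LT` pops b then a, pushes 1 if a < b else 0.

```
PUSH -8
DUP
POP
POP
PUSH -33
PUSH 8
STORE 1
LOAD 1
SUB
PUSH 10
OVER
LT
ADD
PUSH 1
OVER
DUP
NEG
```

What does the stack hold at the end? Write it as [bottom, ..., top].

PUSH -8  : [-8]
DUP      : [-8, -8]
POP      : [-8]
POP      : []
PUSH -33 : [-33]
PUSH 8   : [-33, 8]
STORE 1  : [-33]
LOAD 1   : [-33, 8]
SUB      : [-41]
PUSH 10  : [-41, 10]
OVER     : [-41, 10, -41]
LT       : [-41, 0]
ADD      : [-41]
PUSH 1   : [-41, 1]
OVER     : [-41, 1, -41]
DUP      : [-41, 1, -41, -41]
NEG      : [-41, 1, -41, 41]

[-41, 1, -41, 41]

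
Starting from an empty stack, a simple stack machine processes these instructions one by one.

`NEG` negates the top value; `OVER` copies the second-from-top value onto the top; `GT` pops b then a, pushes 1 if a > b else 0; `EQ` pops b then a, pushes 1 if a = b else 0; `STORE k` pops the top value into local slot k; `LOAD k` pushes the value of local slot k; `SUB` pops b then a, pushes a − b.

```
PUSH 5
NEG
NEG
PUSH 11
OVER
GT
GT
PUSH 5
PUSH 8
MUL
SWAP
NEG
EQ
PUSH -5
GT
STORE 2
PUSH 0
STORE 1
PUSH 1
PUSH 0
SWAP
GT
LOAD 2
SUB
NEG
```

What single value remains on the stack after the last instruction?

1

PUSH 5  -> 5
NEG     -> -5
NEG     -> 5
PUSH 11 -> 5 11
OVER    -> 5 11 5
GT      -> 5 1
GT      -> 1
PUSH 5  -> 1 5
PUSH 8  -> 1 5 8
MUL     -> 1 40
SWAP    -> 40 1
NEG     -> 40 -1
EQ      -> 0
PUSH -5 -> 0 -5
GT      -> 1
STORE 2 -> (empty)
PUSH 0  -> 0
STORE 1 -> (empty)
PUSH 1  -> 1
PUSH 0  -> 1 0
SWAP    -> 0 1
GT      -> 0
LOAD 2  -> 0 1
SUB     -> -1
NEG     -> 1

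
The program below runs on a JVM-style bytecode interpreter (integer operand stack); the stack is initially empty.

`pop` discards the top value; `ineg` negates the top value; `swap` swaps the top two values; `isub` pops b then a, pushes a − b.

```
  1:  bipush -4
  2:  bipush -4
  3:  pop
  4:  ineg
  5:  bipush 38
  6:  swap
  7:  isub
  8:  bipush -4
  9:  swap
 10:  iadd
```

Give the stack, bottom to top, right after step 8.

bipush -4 → [-4]
bipush -4 → [-4, -4]
pop       → [-4]
ineg      → [4]
bipush 38 → [4, 38]
swap      → [38, 4]
isub      → [34]
bipush -4 → [34, -4]

[34, -4]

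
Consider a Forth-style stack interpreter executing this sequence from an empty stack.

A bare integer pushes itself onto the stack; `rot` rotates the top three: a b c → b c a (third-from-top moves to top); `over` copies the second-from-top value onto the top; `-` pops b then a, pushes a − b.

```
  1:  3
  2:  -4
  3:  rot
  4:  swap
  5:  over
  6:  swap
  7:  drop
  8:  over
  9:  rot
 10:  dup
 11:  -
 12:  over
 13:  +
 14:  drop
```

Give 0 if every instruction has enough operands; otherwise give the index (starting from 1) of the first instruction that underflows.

3  -> [3]
-4 -> [3, -4]
rot  — needs 3 operands, stack has 2 → underflow

3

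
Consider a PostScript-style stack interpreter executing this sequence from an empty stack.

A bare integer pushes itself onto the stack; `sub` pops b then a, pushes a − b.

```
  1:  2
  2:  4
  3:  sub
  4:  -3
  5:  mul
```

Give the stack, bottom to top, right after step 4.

[-2, -3]

2   -> [2]
4   -> [2, 4]
sub -> [-2]
-3  -> [-2, -3]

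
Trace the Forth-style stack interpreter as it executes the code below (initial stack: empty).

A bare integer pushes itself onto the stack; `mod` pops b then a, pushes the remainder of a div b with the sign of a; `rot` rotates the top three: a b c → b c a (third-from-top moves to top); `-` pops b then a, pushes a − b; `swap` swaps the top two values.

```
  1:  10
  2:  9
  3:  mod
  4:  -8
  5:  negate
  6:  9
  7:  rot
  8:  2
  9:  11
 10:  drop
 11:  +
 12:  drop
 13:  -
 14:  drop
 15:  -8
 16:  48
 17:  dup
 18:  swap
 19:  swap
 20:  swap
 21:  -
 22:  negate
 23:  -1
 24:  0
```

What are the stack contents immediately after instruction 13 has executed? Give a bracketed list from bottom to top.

[-1]

10     : 10
9      : 10 9
mod    : 1
-8     : 1 -8
negate : 1 8
9      : 1 8 9
rot    : 8 9 1
2      : 8 9 1 2
11     : 8 9 1 2 11
drop   : 8 9 1 2
+      : 8 9 3
drop   : 8 9
-      : -1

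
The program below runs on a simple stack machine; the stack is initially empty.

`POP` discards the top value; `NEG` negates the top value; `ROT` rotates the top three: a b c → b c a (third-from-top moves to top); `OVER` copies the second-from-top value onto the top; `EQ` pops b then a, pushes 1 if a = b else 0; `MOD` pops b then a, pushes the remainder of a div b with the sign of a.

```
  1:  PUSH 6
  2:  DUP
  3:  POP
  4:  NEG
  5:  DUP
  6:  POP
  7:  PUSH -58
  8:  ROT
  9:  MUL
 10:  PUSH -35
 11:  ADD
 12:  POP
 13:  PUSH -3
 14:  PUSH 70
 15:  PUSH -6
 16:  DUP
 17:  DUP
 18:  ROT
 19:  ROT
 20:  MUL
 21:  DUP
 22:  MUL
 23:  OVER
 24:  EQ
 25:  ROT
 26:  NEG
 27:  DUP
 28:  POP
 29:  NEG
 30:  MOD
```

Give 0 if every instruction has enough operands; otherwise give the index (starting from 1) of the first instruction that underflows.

8

PUSH 6    [6]
DUP       [6, 6]
POP       [6]
NEG       [-6]
DUP       [-6, -6]
POP       [-6]
PUSH -58  [-6, -58]
ROT  — needs 3 operands, stack has 2 → underflow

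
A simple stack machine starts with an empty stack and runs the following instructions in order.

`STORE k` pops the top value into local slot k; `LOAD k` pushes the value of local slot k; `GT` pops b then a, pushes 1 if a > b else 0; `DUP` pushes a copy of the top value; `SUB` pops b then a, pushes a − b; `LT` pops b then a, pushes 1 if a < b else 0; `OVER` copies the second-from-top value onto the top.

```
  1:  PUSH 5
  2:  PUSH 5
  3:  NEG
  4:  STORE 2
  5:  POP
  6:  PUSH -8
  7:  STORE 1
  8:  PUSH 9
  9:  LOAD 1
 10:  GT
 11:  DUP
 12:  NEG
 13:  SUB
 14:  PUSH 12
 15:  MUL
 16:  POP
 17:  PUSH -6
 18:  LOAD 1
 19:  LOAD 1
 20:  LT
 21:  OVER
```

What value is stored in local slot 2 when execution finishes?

-5

PUSH 5  : [5]
PUSH 5  : [5, 5]
NEG     : [5, -5]
STORE 2 : [5]
POP     : []
PUSH -8 : [-8]
STORE 1 : []
PUSH 9  : [9]
LOAD 1  : [9, -8]
GT      : [1]
DUP     : [1, 1]
NEG     : [1, -1]
SUB     : [2]
PUSH 12 : [2, 12]
MUL     : [24]
POP     : []
PUSH -6 : [-6]
LOAD 1  : [-6, -8]
LOAD 1  : [-6, -8, -8]
LT      : [-6, 0]
OVER    : [-6, 0, -6]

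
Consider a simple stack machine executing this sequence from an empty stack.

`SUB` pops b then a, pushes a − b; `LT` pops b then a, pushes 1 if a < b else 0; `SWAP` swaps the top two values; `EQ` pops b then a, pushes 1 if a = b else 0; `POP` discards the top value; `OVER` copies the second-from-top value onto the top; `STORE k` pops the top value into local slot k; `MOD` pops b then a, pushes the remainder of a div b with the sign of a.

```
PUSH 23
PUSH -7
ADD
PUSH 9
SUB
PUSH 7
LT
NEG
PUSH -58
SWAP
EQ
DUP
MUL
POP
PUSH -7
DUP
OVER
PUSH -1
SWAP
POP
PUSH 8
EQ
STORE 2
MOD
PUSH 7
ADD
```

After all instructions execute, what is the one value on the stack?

7

PUSH 23  → [23]
PUSH -7  → [23, -7]
ADD      → [16]
PUSH 9   → [16, 9]
SUB      → [7]
PUSH 7   → [7, 7]
LT       → [0]
NEG      → [0]
PUSH -58 → [0, -58]
SWAP     → [-58, 0]
EQ       → [0]
DUP      → [0, 0]
MUL      → [0]
POP      → []
PUSH -7  → [-7]
DUP      → [-7, -7]
OVER     → [-7, -7, -7]
PUSH -1  → [-7, -7, -7, -1]
SWAP     → [-7, -7, -1, -7]
POP      → [-7, -7, -1]
PUSH 8   → [-7, -7, -1, 8]
EQ       → [-7, -7, 0]
STORE 2  → [-7, -7]
MOD      → [0]
PUSH 7   → [0, 7]
ADD      → [7]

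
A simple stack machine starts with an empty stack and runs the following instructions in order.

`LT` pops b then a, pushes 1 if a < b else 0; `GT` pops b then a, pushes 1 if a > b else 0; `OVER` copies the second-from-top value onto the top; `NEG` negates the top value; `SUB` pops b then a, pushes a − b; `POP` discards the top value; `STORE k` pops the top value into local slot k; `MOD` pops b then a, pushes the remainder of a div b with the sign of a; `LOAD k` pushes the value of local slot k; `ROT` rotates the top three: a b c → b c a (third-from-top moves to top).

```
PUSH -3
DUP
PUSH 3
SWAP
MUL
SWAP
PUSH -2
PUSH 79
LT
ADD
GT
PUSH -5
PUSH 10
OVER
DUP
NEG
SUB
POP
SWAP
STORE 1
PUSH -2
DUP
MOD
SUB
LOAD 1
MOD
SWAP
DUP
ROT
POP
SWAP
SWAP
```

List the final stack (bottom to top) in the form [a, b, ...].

[0, 0]

PUSH -3  [-3]
DUP      [-3, -3]
PUSH 3   [-3, -3, 3]
SWAP     [-3, 3, -3]
MUL      [-3, -9]
SWAP     [-9, -3]
PUSH -2  [-9, -3, -2]
PUSH 79  [-9, -3, -2, 79]
LT       [-9, -3, 1]
ADD      [-9, -2]
GT       [0]
PUSH -5  [0, -5]
PUSH 10  [0, -5, 10]
OVER     [0, -5, 10, -5]
DUP      [0, -5, 10, -5, -5]
NEG      [0, -5, 10, -5, 5]
SUB      [0, -5, 10, -10]
POP      [0, -5, 10]
SWAP     [0, 10, -5]
STORE 1  [0, 10]
PUSH -2  [0, 10, -2]
DUP      [0, 10, -2, -2]
MOD      [0, 10, 0]
SUB      [0, 10]
LOAD 1   [0, 10, -5]
MOD      [0, 0]
SWAP     [0, 0]
DUP      [0, 0, 0]
ROT      [0, 0, 0]
POP      [0, 0]
SWAP     [0, 0]
SWAP     [0, 0]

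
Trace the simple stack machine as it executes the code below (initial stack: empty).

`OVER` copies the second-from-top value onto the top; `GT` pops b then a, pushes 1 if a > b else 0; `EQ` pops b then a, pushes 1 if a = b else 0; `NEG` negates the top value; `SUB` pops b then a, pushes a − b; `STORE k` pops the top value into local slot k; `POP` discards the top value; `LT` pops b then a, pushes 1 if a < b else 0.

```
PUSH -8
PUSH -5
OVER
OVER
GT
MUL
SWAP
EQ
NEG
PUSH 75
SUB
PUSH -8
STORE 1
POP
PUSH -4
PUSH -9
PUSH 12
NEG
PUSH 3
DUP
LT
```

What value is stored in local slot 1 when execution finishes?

-8

PUSH -8 : -8
PUSH -5 : -8 -5
OVER    : -8 -5 -8
OVER    : -8 -5 -8 -5
GT      : -8 -5 0
MUL     : -8 0
SWAP    : 0 -8
EQ      : 0
NEG     : 0
PUSH 75 : 0 75
SUB     : -75
PUSH -8 : -75 -8
STORE 1 : -75
POP     : (empty)
PUSH -4 : -4
PUSH -9 : -4 -9
PUSH 12 : -4 -9 12
NEG     : -4 -9 -12
PUSH 3  : -4 -9 -12 3
DUP     : -4 -9 -12 3 3
LT      : -4 -9 -12 0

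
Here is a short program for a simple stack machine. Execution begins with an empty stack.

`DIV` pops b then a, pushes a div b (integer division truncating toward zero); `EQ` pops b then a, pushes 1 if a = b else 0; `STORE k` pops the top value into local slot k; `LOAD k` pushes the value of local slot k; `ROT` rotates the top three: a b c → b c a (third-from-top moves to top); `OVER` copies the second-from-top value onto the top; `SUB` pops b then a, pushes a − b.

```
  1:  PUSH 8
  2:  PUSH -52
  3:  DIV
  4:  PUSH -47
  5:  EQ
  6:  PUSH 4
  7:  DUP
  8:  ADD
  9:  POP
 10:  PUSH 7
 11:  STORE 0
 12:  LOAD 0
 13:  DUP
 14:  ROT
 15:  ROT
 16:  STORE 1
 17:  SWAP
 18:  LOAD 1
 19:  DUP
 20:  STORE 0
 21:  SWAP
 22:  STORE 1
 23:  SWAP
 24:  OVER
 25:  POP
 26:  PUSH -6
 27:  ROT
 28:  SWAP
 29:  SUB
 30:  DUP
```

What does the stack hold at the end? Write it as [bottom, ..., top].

PUSH 8    [8]
PUSH -52  [8, -52]
DIV       [0]
PUSH -47  [0, -47]
EQ        [0]
PUSH 4    [0, 4]
DUP       [0, 4, 4]
ADD       [0, 8]
POP       [0]
PUSH 7    [0, 7]
STORE 0   [0]
LOAD 0    [0, 7]
DUP       [0, 7, 7]
ROT       [7, 7, 0]
ROT       [7, 0, 7]
STORE 1   [7, 0]
SWAP      [0, 7]
LOAD 1    [0, 7, 7]
DUP       [0, 7, 7, 7]
STORE 0   [0, 7, 7]
SWAP      [0, 7, 7]
STORE 1   [0, 7]
SWAP      [7, 0]
OVER      [7, 0, 7]
POP       [7, 0]
PUSH -6   [7, 0, -6]
ROT       [0, -6, 7]
SWAP      [0, 7, -6]
SUB       [0, 13]
DUP       [0, 13, 13]

[0, 13, 13]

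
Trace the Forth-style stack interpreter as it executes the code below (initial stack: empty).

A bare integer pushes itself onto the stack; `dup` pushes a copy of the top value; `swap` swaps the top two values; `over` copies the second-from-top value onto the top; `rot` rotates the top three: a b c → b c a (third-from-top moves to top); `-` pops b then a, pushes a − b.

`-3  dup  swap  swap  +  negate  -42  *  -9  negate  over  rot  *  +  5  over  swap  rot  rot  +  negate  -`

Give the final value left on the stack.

127031

-3     → -3
dup    → -3 -3
swap   → -3 -3
swap   → -3 -3
+      → -6
negate → 6
-42    → 6 -42
*      → -252
-9     → -252 -9
negate → -252 9
over   → -252 9 -252
rot    → 9 -252 -252
*      → 9 63504
+      → 63513
5      → 63513 5
over   → 63513 5 63513
swap   → 63513 63513 5
rot    → 63513 5 63513
rot    → 5 63513 63513
+      → 5 127026
negate → 5 -127026
-      → 127031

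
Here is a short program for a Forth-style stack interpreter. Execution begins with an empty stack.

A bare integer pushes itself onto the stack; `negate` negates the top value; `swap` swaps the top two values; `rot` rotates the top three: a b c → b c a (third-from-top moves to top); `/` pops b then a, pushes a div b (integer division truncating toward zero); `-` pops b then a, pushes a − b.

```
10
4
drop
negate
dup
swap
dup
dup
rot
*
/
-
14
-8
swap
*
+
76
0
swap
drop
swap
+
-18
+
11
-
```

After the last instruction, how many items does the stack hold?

1

10     : [10]
4      : [10, 4]
drop   : [10]
negate : [-10]
dup    : [-10, -10]
swap   : [-10, -10]
dup    : [-10, -10, -10]
dup    : [-10, -10, -10, -10]
rot    : [-10, -10, -10, -10]
*      : [-10, -10, 100]
/      : [-10, 0]
-      : [-10]
14     : [-10, 14]
-8     : [-10, 14, -8]
swap   : [-10, -8, 14]
*      : [-10, -112]
+      : [-122]
76     : [-122, 76]
0      : [-122, 76, 0]
swap   : [-122, 0, 76]
drop   : [-122, 0]
swap   : [0, -122]
+      : [-122]
-18    : [-122, -18]
+      : [-140]
11     : [-140, 11]
-      : [-151]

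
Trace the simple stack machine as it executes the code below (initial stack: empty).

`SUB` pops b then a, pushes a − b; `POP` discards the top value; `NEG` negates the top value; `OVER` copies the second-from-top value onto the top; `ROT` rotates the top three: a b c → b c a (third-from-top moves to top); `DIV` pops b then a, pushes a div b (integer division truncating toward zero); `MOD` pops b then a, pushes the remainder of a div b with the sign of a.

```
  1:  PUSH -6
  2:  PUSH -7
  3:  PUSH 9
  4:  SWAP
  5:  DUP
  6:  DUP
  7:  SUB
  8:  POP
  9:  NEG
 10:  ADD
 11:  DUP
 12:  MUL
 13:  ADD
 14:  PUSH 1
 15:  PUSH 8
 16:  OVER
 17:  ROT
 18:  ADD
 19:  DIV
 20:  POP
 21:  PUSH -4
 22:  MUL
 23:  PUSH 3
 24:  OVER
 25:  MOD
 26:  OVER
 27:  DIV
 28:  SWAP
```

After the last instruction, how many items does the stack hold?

PUSH -6 : -6
PUSH -7 : -6 -7
PUSH 9  : -6 -7 9
SWAP    : -6 9 -7
DUP     : -6 9 -7 -7
DUP     : -6 9 -7 -7 -7
SUB     : -6 9 -7 0
POP     : -6 9 -7
NEG     : -6 9 7
ADD     : -6 16
DUP     : -6 16 16
MUL     : -6 256
ADD     : 250
PUSH 1  : 250 1
PUSH 8  : 250 1 8
OVER    : 250 1 8 1
ROT     : 250 8 1 1
ADD     : 250 8 2
DIV     : 250 4
POP     : 250
PUSH -4 : 250 -4
MUL     : -1000
PUSH 3  : -1000 3
OVER    : -1000 3 -1000
MOD     : -1000 3
OVER    : -1000 3 -1000
DIV     : -1000 0
SWAP    : 0 -1000

2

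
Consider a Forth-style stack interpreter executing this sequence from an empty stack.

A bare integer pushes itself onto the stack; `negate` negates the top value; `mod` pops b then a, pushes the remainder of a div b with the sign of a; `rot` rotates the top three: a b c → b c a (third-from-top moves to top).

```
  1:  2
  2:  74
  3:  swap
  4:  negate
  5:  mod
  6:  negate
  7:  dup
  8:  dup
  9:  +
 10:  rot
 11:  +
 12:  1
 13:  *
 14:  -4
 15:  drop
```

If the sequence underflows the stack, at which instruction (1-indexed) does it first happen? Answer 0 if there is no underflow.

2      : [2]
74     : [2, 74]
swap   : [74, 2]
negate : [74, -2]
mod    : [0]
negate : [0]
dup    : [0, 0]
dup    : [0, 0, 0]
+      : [0, 0]
rot  — needs 3 operands, stack has 2 → underflow

10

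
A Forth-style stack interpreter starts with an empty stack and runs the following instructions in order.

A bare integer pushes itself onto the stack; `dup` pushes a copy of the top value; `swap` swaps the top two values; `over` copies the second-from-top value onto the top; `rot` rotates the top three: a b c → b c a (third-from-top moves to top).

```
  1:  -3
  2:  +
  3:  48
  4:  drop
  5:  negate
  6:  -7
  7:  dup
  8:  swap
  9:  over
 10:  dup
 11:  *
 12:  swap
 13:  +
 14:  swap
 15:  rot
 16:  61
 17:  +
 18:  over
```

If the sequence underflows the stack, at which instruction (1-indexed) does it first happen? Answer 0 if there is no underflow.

2

-3  -3
+  — needs 2 operands, stack has 1 → underflow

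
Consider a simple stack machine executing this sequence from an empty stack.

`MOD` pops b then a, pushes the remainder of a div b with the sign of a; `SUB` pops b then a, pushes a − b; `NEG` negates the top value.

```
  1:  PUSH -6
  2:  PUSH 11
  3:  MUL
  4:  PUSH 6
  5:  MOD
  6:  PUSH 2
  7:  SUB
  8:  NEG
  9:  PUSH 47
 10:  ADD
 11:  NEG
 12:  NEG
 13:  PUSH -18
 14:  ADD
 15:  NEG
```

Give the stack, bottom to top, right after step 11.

PUSH -6 → [-6]
PUSH 11 → [-6, 11]
MUL     → [-66]
PUSH 6  → [-66, 6]
MOD     → [0]
PUSH 2  → [0, 2]
SUB     → [-2]
NEG     → [2]
PUSH 47 → [2, 47]
ADD     → [49]
NEG     → [-49]

[-49]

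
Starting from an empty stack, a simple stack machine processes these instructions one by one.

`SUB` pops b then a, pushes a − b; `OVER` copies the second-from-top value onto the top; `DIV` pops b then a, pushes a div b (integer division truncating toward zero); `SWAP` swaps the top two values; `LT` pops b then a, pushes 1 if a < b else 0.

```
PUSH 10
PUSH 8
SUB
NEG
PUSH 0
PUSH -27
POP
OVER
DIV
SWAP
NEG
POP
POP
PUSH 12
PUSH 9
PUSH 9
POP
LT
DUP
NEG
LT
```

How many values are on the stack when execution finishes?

1

PUSH 10  : [10]
PUSH 8   : [10, 8]
SUB      : [2]
NEG      : [-2]
PUSH 0   : [-2, 0]
PUSH -27 : [-2, 0, -27]
POP      : [-2, 0]
OVER     : [-2, 0, -2]
DIV      : [-2, 0]
SWAP     : [0, -2]
NEG      : [0, 2]
POP      : [0]
POP      : []
PUSH 12  : [12]
PUSH 9   : [12, 9]
PUSH 9   : [12, 9, 9]
POP      : [12, 9]
LT       : [0]
DUP      : [0, 0]
NEG      : [0, 0]
LT       : [0]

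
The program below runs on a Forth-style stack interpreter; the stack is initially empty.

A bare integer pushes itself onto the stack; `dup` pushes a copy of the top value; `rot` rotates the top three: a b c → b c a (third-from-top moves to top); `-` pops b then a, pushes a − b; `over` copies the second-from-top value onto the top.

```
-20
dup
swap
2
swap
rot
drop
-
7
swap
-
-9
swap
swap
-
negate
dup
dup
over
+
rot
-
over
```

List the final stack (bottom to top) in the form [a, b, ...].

-20     [-20]
dup     [-20, -20]
swap    [-20, -20]
2       [-20, -20, 2]
swap    [-20, 2, -20]
rot     [2, -20, -20]
drop    [2, -20]
-       [22]
7       [22, 7]
swap    [7, 22]
-       [-15]
-9      [-15, -9]
swap    [-9, -15]
swap    [-15, -9]
-       [-6]
negate  [6]
dup     [6, 6]
dup     [6, 6, 6]
over    [6, 6, 6, 6]
+       [6, 6, 12]
rot     [6, 12, 6]
-       [6, 6]
over    [6, 6, 6]

[6, 6, 6]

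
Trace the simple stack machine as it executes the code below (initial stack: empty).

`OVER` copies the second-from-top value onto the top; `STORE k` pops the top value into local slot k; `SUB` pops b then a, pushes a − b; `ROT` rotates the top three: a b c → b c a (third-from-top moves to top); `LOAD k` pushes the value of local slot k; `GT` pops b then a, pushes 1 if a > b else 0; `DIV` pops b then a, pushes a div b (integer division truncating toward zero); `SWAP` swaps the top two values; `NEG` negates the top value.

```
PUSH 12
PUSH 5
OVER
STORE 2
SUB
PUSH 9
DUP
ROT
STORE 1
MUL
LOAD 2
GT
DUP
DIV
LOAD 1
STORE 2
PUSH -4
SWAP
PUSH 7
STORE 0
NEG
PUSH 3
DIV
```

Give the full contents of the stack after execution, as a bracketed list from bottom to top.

PUSH 12 → [12]
PUSH 5  → [12, 5]
OVER    → [12, 5, 12]
STORE 2 → [12, 5]
SUB     → [7]
PUSH 9  → [7, 9]
DUP     → [7, 9, 9]
ROT     → [9, 9, 7]
STORE 1 → [9, 9]
MUL     → [81]
LOAD 2  → [81, 12]
GT      → [1]
DUP     → [1, 1]
DIV     → [1]
LOAD 1  → [1, 7]
STORE 2 → [1]
PUSH -4 → [1, -4]
SWAP    → [-4, 1]
PUSH 7  → [-4, 1, 7]
STORE 0 → [-4, 1]
NEG     → [-4, -1]
PUSH 3  → [-4, -1, 3]
DIV     → [-4, 0]

[-4, 0]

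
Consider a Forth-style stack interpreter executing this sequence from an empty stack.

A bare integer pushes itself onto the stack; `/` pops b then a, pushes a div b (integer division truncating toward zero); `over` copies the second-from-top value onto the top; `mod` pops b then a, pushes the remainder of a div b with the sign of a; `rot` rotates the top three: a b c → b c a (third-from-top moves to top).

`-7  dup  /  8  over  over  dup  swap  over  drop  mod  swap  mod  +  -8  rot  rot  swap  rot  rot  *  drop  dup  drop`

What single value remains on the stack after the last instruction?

1

-7   : [-7]
dup  : [-7, -7]
/    : [1]
8    : [1, 8]
over : [1, 8, 1]
over : [1, 8, 1, 8]
dup  : [1, 8, 1, 8, 8]
swap : [1, 8, 1, 8, 8]
over : [1, 8, 1, 8, 8, 8]
drop : [1, 8, 1, 8, 8]
mod  : [1, 8, 1, 0]
swap : [1, 8, 0, 1]
mod  : [1, 8, 0]
+    : [1, 8]
-8   : [1, 8, -8]
rot  : [8, -8, 1]
rot  : [-8, 1, 8]
swap : [-8, 8, 1]
rot  : [8, 1, -8]
rot  : [1, -8, 8]
*    : [1, -64]
drop : [1]
dup  : [1, 1]
drop : [1]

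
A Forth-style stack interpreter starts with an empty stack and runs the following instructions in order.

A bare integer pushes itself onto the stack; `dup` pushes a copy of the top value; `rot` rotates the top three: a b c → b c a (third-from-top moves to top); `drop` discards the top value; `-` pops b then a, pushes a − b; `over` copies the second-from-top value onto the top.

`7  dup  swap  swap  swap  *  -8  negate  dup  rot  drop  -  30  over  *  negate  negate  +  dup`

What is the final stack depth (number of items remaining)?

7      : 7
dup    : 7 7
swap   : 7 7
swap   : 7 7
swap   : 7 7
*      : 49
-8     : 49 -8
negate : 49 8
dup    : 49 8 8
rot    : 8 8 49
drop   : 8 8
-      : 0
30     : 0 30
over   : 0 30 0
*      : 0 0
negate : 0 0
negate : 0 0
+      : 0
dup    : 0 0

2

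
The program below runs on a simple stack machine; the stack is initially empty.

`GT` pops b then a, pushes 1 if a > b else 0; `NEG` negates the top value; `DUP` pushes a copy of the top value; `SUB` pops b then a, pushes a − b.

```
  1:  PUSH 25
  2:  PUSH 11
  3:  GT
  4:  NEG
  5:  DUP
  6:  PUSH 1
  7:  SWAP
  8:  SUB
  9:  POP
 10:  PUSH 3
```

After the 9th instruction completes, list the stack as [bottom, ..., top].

PUSH 25  25
PUSH 11  25 11
GT       1
NEG      -1
DUP      -1 -1
PUSH 1   -1 -1 1
SWAP     -1 1 -1
SUB      -1 2
POP      -1

[-1]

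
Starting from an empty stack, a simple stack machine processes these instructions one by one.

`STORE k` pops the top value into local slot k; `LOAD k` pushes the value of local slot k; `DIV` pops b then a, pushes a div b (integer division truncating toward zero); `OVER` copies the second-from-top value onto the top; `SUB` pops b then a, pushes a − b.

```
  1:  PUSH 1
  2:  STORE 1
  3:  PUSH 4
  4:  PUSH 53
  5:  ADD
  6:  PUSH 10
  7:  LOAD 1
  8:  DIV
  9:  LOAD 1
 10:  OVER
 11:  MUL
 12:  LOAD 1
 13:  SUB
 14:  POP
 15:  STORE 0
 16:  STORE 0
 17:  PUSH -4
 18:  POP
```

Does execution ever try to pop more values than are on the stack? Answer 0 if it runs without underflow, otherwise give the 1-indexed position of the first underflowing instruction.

PUSH 1  : 1
STORE 1 : (empty)
PUSH 4  : 4
PUSH 53 : 4 53
ADD     : 57
PUSH 10 : 57 10
LOAD 1  : 57 10 1
DIV     : 57 10
LOAD 1  : 57 10 1
OVER    : 57 10 1 10
MUL     : 57 10 10
LOAD 1  : 57 10 10 1
SUB     : 57 10 9
POP     : 57 10
STORE 0 : 57
STORE 0 : (empty)
PUSH -4 : -4
POP     : (empty)

0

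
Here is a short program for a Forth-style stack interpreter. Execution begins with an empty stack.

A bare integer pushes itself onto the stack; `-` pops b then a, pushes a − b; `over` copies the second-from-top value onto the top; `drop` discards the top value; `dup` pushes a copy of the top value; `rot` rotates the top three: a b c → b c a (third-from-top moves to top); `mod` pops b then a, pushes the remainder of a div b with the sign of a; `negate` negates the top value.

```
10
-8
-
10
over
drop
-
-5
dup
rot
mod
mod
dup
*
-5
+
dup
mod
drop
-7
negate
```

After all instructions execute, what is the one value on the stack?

7

10      10
-8      10 -8
-       18
10      18 10
over    18 10 18
drop    18 10
-       8
-5      8 -5
dup     8 -5 -5
rot     -5 -5 8
mod     -5 -5
mod     0
dup     0 0
*       0
-5      0 -5
+       -5
dup     -5 -5
mod     0
drop    (empty)
-7      -7
negate  7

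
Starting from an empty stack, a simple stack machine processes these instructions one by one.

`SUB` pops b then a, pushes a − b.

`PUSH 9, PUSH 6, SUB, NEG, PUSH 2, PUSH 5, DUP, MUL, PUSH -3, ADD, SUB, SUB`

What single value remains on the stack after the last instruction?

17

PUSH 9   9
PUSH 6   9 6
SUB      3
NEG      -3
PUSH 2   -3 2
PUSH 5   -3 2 5
DUP      -3 2 5 5
MUL      -3 2 25
PUSH -3  -3 2 25 -3
ADD      -3 2 22
SUB      -3 -20
SUB      17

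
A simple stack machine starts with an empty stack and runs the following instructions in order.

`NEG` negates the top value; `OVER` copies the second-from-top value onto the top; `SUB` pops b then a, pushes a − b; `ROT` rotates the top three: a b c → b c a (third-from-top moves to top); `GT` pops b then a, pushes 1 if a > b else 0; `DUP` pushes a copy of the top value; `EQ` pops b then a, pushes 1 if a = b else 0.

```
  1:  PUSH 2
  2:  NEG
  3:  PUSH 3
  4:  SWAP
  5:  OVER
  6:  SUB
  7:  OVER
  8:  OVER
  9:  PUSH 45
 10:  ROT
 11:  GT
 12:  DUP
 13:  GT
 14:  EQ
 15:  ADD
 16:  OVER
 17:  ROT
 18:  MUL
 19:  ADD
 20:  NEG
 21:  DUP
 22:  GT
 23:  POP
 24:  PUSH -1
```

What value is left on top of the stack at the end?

PUSH 2   [2]
NEG      [-2]
PUSH 3   [-2, 3]
SWAP     [3, -2]
OVER     [3, -2, 3]
SUB      [3, -5]
OVER     [3, -5, 3]
OVER     [3, -5, 3, -5]
PUSH 45  [3, -5, 3, -5, 45]
ROT      [3, -5, -5, 45, 3]
GT       [3, -5, -5, 1]
DUP      [3, -5, -5, 1, 1]
GT       [3, -5, -5, 0]
EQ       [3, -5, 0]
ADD      [3, -5]
OVER     [3, -5, 3]
ROT      [-5, 3, 3]
MUL      [-5, 9]
ADD      [4]
NEG      [-4]
DUP      [-4, -4]
GT       [0]
POP      []
PUSH -1  [-1]

-1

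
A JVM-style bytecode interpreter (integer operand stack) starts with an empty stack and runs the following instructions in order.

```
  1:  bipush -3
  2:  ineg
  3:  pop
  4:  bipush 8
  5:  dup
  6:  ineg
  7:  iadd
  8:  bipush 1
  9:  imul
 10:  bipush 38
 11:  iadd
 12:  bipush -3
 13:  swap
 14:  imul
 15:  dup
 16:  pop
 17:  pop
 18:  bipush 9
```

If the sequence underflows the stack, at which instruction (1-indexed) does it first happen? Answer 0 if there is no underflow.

0

bipush -3 → -3
ineg      → 3
pop       → (empty)
bipush 8  → 8
dup       → 8 8
ineg      → 8 -8
iadd      → 0
bipush 1  → 0 1
imul      → 0
bipush 38 → 0 38
iadd      → 38
bipush -3 → 38 -3
swap      → -3 38
imul      → -114
dup       → -114 -114
pop       → -114
pop       → (empty)
bipush 9  → 9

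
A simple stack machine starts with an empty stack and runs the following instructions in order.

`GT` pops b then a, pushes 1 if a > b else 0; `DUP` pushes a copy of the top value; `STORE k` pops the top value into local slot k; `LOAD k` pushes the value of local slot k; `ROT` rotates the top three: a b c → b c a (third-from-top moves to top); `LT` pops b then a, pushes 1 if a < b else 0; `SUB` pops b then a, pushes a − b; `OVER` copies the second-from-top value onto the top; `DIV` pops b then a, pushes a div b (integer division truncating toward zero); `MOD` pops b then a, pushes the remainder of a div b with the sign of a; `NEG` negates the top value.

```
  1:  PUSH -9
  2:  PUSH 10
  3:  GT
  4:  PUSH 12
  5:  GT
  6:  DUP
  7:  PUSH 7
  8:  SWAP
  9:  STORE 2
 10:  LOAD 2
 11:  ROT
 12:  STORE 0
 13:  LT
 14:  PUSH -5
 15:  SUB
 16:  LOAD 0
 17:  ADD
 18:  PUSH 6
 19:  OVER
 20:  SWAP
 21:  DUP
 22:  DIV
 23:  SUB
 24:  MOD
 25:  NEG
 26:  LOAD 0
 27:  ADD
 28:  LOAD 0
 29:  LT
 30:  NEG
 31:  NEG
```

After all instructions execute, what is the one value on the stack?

1

PUSH -9 -> [-9]
PUSH 10 -> [-9, 10]
GT      -> [0]
PUSH 12 -> [0, 12]
GT      -> [0]
DUP     -> [0, 0]
PUSH 7  -> [0, 0, 7]
SWAP    -> [0, 7, 0]
STORE 2 -> [0, 7]
LOAD 2  -> [0, 7, 0]
ROT     -> [7, 0, 0]
STORE 0 -> [7, 0]
LT      -> [0]
PUSH -5 -> [0, -5]
SUB     -> [5]
LOAD 0  -> [5, 0]
ADD     -> [5]
PUSH 6  -> [5, 6]
OVER    -> [5, 6, 5]
SWAP    -> [5, 5, 6]
DUP     -> [5, 5, 6, 6]
DIV     -> [5, 5, 1]
SUB     -> [5, 4]
MOD     -> [1]
NEG     -> [-1]
LOAD 0  -> [-1, 0]
ADD     -> [-1]
LOAD 0  -> [-1, 0]
LT      -> [1]
NEG     -> [-1]
NEG     -> [1]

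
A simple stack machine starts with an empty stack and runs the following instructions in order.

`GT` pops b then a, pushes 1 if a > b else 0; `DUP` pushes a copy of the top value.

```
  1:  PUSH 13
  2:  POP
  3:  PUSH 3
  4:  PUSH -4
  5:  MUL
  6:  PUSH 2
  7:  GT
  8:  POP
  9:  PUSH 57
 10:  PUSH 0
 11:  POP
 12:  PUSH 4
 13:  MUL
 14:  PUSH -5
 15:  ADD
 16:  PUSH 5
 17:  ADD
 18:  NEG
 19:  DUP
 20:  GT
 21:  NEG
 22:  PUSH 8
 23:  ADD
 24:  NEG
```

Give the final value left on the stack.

PUSH 13 → [13]
POP     → []
PUSH 3  → [3]
PUSH -4 → [3, -4]
MUL     → [-12]
PUSH 2  → [-12, 2]
GT      → [0]
POP     → []
PUSH 57 → [57]
PUSH 0  → [57, 0]
POP     → [57]
PUSH 4  → [57, 4]
MUL     → [228]
PUSH -5 → [228, -5]
ADD     → [223]
PUSH 5  → [223, 5]
ADD     → [228]
NEG     → [-228]
DUP     → [-228, -228]
GT      → [0]
NEG     → [0]
PUSH 8  → [0, 8]
ADD     → [8]
NEG     → [-8]

-8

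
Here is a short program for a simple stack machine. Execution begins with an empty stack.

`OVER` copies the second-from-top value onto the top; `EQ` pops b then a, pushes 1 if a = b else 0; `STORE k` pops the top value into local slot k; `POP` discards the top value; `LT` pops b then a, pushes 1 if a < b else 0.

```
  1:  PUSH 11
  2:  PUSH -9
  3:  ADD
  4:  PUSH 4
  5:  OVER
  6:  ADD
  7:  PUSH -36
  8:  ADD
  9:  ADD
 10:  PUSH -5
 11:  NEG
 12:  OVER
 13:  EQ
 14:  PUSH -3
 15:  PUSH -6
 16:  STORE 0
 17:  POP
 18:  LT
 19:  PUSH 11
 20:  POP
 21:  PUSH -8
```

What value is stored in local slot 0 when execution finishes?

PUSH 11   [11]
PUSH -9   [11, -9]
ADD       [2]
PUSH 4    [2, 4]
OVER      [2, 4, 2]
ADD       [2, 6]
PUSH -36  [2, 6, -36]
ADD       [2, -30]
ADD       [-28]
PUSH -5   [-28, -5]
NEG       [-28, 5]
OVER      [-28, 5, -28]
EQ        [-28, 0]
PUSH -3   [-28, 0, -3]
PUSH -6   [-28, 0, -3, -6]
STORE 0   [-28, 0, -3]
POP       [-28, 0]
LT        [1]
PUSH 11   [1, 11]
POP       [1]
PUSH -8   [1, -8]

-6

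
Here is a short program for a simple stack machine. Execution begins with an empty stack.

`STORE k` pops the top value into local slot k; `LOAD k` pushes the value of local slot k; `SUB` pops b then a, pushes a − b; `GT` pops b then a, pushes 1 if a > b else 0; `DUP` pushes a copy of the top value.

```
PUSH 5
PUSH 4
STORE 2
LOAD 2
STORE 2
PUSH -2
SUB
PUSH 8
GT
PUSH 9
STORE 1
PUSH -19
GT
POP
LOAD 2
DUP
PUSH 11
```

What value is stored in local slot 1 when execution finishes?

PUSH 5    5
PUSH 4    5 4
STORE 2   5
LOAD 2    5 4
STORE 2   5
PUSH -2   5 -2
SUB       7
PUSH 8    7 8
GT        0
PUSH 9    0 9
STORE 1   0
PUSH -19  0 -19
GT        1
POP       (empty)
LOAD 2    4
DUP       4 4
PUSH 11   4 4 11

9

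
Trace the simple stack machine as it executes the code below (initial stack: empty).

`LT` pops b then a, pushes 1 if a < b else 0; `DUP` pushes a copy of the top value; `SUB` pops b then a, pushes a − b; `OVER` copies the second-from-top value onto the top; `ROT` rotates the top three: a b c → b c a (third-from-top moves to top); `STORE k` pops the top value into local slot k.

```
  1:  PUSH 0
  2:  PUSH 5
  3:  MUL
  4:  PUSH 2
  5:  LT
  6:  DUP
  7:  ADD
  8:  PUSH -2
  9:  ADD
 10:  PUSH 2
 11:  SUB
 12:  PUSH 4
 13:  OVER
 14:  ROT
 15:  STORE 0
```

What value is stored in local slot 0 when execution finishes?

PUSH 0   [0]
PUSH 5   [0, 5]
MUL      [0]
PUSH 2   [0, 2]
LT       [1]
DUP      [1, 1]
ADD      [2]
PUSH -2  [2, -2]
ADD      [0]
PUSH 2   [0, 2]
SUB      [-2]
PUSH 4   [-2, 4]
OVER     [-2, 4, -2]
ROT      [4, -2, -2]
STORE 0  [4, -2]

-2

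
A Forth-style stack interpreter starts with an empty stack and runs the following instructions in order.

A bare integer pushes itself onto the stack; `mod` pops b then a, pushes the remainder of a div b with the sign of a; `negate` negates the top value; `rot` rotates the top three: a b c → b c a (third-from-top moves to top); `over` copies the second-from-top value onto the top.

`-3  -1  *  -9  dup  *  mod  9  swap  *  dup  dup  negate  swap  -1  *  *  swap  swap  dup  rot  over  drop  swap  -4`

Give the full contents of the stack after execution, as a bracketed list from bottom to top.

-3      [-3]
-1      [-3, -1]
*       [3]
-9      [3, -9]
dup     [3, -9, -9]
*       [3, 81]
mod     [3]
9       [3, 9]
swap    [9, 3]
*       [27]
dup     [27, 27]
dup     [27, 27, 27]
negate  [27, 27, -27]
swap    [27, -27, 27]
-1      [27, -27, 27, -1]
*       [27, -27, -27]
*       [27, 729]
swap    [729, 27]
swap    [27, 729]
dup     [27, 729, 729]
rot     [729, 729, 27]
over    [729, 729, 27, 729]
drop    [729, 729, 27]
swap    [729, 27, 729]
-4      [729, 27, 729, -4]

[729, 27, 729, -4]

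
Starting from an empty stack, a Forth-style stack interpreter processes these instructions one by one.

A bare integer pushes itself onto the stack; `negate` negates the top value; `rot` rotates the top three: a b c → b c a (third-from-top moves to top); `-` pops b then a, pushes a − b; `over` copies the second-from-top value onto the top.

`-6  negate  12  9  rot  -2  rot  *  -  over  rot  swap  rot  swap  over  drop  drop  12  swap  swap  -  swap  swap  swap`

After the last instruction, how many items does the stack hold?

-6      [-6]
negate  [6]
12      [6, 12]
9       [6, 12, 9]
rot     [12, 9, 6]
-2      [12, 9, 6, -2]
rot     [12, 6, -2, 9]
*       [12, 6, -18]
-       [12, 24]
over    [12, 24, 12]
rot     [24, 12, 12]
swap    [24, 12, 12]
rot     [12, 12, 24]
swap    [12, 24, 12]
over    [12, 24, 12, 24]
drop    [12, 24, 12]
drop    [12, 24]
12      [12, 24, 12]
swap    [12, 12, 24]
swap    [12, 24, 12]
-       [12, 12]
swap    [12, 12]
swap    [12, 12]
swap    [12, 12]

2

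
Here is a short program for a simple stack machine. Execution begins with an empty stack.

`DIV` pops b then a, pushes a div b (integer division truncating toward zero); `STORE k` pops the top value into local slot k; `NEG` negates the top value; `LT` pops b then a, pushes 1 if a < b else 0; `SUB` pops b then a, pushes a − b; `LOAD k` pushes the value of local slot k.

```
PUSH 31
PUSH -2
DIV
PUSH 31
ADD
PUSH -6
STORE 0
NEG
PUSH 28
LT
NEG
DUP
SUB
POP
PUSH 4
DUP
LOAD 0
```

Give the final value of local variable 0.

PUSH 31  [31]
PUSH -2  [31, -2]
DIV      [-15]
PUSH 31  [-15, 31]
ADD      [16]
PUSH -6  [16, -6]
STORE 0  [16]
NEG      [-16]
PUSH 28  [-16, 28]
LT       [1]
NEG      [-1]
DUP      [-1, -1]
SUB      [0]
POP      []
PUSH 4   [4]
DUP      [4, 4]
LOAD 0   [4, 4, -6]

-6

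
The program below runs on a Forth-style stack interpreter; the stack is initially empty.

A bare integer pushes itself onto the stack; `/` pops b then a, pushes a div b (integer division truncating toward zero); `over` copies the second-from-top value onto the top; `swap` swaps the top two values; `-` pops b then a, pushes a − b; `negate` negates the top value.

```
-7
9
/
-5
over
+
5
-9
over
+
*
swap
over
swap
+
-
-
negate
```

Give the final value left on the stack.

5

-7      -7
9       -7 9
/       0
-5      0 -5
over    0 -5 0
+       0 -5
5       0 -5 5
-9      0 -5 5 -9
over    0 -5 5 -9 5
+       0 -5 5 -4
*       0 -5 -20
swap    0 -20 -5
over    0 -20 -5 -20
swap    0 -20 -20 -5
+       0 -20 -25
-       0 5
-       -5
negate  5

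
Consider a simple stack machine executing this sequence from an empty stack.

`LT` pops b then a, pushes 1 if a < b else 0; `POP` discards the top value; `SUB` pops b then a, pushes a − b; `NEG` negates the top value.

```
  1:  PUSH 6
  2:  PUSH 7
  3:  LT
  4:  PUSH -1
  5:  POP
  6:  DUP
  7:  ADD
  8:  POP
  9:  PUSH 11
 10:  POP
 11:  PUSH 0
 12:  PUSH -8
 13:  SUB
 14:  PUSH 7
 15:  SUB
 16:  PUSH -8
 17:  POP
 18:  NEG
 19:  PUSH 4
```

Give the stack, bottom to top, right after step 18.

PUSH 6  -> [6]
PUSH 7  -> [6, 7]
LT      -> [1]
PUSH -1 -> [1, -1]
POP     -> [1]
DUP     -> [1, 1]
ADD     -> [2]
POP     -> []
PUSH 11 -> [11]
POP     -> []
PUSH 0  -> [0]
PUSH -8 -> [0, -8]
SUB     -> [8]
PUSH 7  -> [8, 7]
SUB     -> [1]
PUSH -8 -> [1, -8]
POP     -> [1]
NEG     -> [-1]

[-1]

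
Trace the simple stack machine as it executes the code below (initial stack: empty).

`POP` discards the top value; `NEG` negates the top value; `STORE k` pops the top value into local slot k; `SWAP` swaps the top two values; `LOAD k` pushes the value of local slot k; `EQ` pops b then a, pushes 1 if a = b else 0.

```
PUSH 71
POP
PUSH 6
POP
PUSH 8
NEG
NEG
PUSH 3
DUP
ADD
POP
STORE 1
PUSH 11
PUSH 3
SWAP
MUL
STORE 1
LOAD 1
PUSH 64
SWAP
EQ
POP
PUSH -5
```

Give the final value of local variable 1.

PUSH 71  [71]
POP      []
PUSH 6   [6]
POP      []
PUSH 8   [8]
NEG      [-8]
NEG      [8]
PUSH 3   [8, 3]
DUP      [8, 3, 3]
ADD      [8, 6]
POP      [8]
STORE 1  []
PUSH 11  [11]
PUSH 3   [11, 3]
SWAP     [3, 11]
MUL      [33]
STORE 1  []
LOAD 1   [33]
PUSH 64  [33, 64]
SWAP     [64, 33]
EQ       [0]
POP      []
PUSH -5  [-5]

33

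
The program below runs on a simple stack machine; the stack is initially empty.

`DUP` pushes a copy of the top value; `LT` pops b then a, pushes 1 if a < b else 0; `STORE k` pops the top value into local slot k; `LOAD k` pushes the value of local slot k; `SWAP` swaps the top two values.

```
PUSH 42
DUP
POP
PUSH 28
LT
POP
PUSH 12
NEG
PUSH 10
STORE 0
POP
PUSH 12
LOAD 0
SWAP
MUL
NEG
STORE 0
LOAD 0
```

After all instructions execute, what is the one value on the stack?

PUSH 42 -> 42
DUP     -> 42 42
POP     -> 42
PUSH 28 -> 42 28
LT      -> 0
POP     -> (empty)
PUSH 12 -> 12
NEG     -> -12
PUSH 10 -> -12 10
STORE 0 -> -12
POP     -> (empty)
PUSH 12 -> 12
LOAD 0  -> 12 10
SWAP    -> 10 12
MUL     -> 120
NEG     -> -120
STORE 0 -> (empty)
LOAD 0  -> -120

-120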